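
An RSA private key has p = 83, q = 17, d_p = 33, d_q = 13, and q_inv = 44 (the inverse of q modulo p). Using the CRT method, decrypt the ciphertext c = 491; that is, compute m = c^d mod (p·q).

53

m₁ = c^(d_p) mod p: c ≡ 76 (mod 83), and 76^33 mod 83 = 53.
m₂ = c^(d_q) mod q: c ≡ 15 (mod 17), and 15^13 mod 17 = 2.
h = q_inv·(m₁ − m₂) mod p = 44·(53 − 2) mod 83 = 3.
m = m₂ + h·q = 2 + 3·17 = 53.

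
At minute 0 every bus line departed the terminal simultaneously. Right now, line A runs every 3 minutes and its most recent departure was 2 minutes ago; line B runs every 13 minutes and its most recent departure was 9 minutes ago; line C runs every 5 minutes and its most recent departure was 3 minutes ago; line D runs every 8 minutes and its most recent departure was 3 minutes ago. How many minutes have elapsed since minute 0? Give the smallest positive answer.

1283

The moduli are pairwise coprime; N = 3·13·5·8 = 1560.
N/3 = 520; 520 ≡ 1 (mod 3), inverse 1.
N/13 = 120; 120 ≡ 3 (mod 13); 3·9 ≡ 1, so inverse 9.
N/5 = 312; 312 ≡ 2 (mod 5); 2·3 ≡ 1, so inverse 3.
N/8 = 195; 195 ≡ 3 (mod 8); 3·3 ≡ 1, so inverse 3.
t ≡ 2·520·1 + 9·120·9 + 3·312·3 + 3·195·3 = 15323.
15323 mod 1560 = 1283.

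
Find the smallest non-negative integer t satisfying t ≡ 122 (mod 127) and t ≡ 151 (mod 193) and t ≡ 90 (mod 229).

The moduli are pairwise coprime; N = 127·193·229 = 5613019.
N/127 = 44197; 44197 ≡ 1 (mod 127), inverse 1.
N/193 = 29083; 29083 ≡ 133 (mod 193); 133·119 ≡ 1, so inverse 119.
N/229 = 24511; 24511 ≡ 8 (mod 229); 8·86 ≡ 1, so inverse 86.
t ≡ 122·44197·1 + 151·29083·119 + 90·24511·86 = 717699601.
717699601 mod 5613019 = 4846188.

4846188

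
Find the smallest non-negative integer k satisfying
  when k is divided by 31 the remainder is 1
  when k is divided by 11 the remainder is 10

From k ≡ 1 (mod 31) write k = 1 + 31t. Substituting into k ≡ 10 (mod 11) gives 31t ≡ 9 (mod 11), and since 9⁻¹ ≡ 5 (mod 11), t ≡ 1. Hence k ≡ 1 + 31·1 = 32 (mod 341).

32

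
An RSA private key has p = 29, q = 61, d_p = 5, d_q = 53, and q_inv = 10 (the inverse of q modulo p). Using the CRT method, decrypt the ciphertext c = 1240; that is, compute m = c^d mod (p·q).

680

m₁ = c^(d_p) mod p: c ≡ 22 (mod 29), and 22^5 mod 29 = 13.
m₂ = c^(d_q) mod q: c ≡ 20 (mod 61), and 20^53 mod 61 = 9.
h = q_inv·(m₁ − m₂) mod p = 10·(13 − 9) mod 29 = 11.
m = m₂ + h·q = 9 + 11·61 = 680.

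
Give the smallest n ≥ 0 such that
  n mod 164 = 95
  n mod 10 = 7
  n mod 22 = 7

5507

gcd(164, 10) = 2 and 2 | (7 − 95), so the pair is consistent; merging gives n ≡ 587 (mod 820), where 820 = lcm(164, 10).
gcd(820, 22) = 2 and 2 | (7 − 587), so the pair is consistent; merging gives n ≡ 5507 (mod 9020), where 9020 = lcm(820, 22).
The solution is unique modulo lcm(164, 10, 22) = 9020.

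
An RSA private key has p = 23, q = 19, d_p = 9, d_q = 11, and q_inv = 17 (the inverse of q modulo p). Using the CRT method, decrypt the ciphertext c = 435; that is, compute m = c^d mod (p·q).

m₁ = c^(d_p) mod p: c ≡ 21 (mod 23), and 21^9 mod 23 = 17.
m₂ = c^(d_q) mod q: c ≡ 17 (mod 19), and 17^11 mod 19 = 4.
h = q_inv·(m₁ − m₂) mod p = 17·(17 − 4) mod 23 = 14.
m = m₂ + h·q = 4 + 14·19 = 270.

270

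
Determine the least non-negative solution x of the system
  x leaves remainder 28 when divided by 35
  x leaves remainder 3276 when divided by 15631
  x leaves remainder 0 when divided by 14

gcd(35, 15631) = 7 and 7 | (3276 − 28), so the pair is consistent; merging gives x ≡ 34538 (mod 78155), where 78155 = lcm(35, 15631).
gcd(78155, 14) = 7 and 7 | (0 − 34538), so the pair is consistent; merging gives x ≡ 34538 (mod 156310), where 156310 = lcm(78155, 14).
The solution is unique modulo lcm(35, 15631, 14) = 156310.

34538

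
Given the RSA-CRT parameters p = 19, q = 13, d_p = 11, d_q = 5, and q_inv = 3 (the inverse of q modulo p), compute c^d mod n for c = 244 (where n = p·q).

199

m₁ = c^(d_p) mod p: c ≡ 16 (mod 19), and 16^11 mod 19 = 9.
m₂ = c^(d_q) mod q: c ≡ 10 (mod 13), and 10^5 mod 13 = 4.
h = q_inv·(m₁ − m₂) mod p = 3·(9 − 4) mod 19 = 15.
m = m₂ + h·q = 4 + 15·13 = 199.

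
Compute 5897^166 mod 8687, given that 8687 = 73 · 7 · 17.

Mod 73: 5897 ≡ 57; by Fermat, exponent reduces to 166 mod 72 = 22; 57^22 ≡ 55 (mod 73).
Mod 7: 5897 ≡ 3; by Fermat, exponent reduces to 166 mod 6 = 4; 3^4 ≡ 4 (mod 7).
Mod 17: 5897 ≡ 15; by Fermat, exponent reduces to 166 mod 16 = 6; 15^6 ≡ 13 (mod 17).
Combine by CRT: x ≡ 55 (mod 73), x ≡ 4 (mod 7), x ≡ 13 (mod 17) ⇒ x ≡ 3413 (mod 8687).

3413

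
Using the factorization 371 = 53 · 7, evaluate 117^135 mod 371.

90

Mod 53: 117 ≡ 11; by Fermat, exponent reduces to 135 mod 52 = 31; 11^31 ≡ 37 (mod 53).
Mod 7: 117 ≡ 5; by Fermat, exponent reduces to 135 mod 6 = 3; 5^3 ≡ 6 (mod 7).
Combine by CRT: x ≡ 37 (mod 53), x ≡ 6 (mod 7) ⇒ x ≡ 90 (mod 371).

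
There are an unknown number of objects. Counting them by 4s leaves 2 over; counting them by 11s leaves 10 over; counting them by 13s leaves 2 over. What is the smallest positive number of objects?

54

The moduli are pairwise coprime; M = 4·11·13 = 572.
M/4 = 143; 143 ≡ 3 (mod 4); 3·3 ≡ 1, so inverse 3.
M/11 = 52; 52 ≡ 8 (mod 11); 8·7 ≡ 1, so inverse 7.
M/13 = 44; 44 ≡ 5 (mod 13); 5·8 ≡ 1, so inverse 8.
N ≡ 2·143·3 + 10·52·7 + 2·44·8 = 5202.
5202 mod 572 = 54.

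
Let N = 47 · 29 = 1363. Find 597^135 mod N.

389

Mod 47: 597 ≡ 33; by Fermat, exponent reduces to 135 mod 46 = 43; 33^43 ≡ 13 (mod 47).
Mod 29: 597 ≡ 17; by Fermat, exponent reduces to 135 mod 28 = 23; 17^23 ≡ 12 (mod 29).
Combine by CRT: x ≡ 13 (mod 47), x ≡ 12 (mod 29) ⇒ x ≡ 389 (mod 1363).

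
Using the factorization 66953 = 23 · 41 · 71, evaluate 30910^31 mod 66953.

Mod 23: 30910 ≡ 21; by Fermat, exponent reduces to 31 mod 22 = 9; 21^9 ≡ 17 (mod 23).
Mod 41: 30910 ≡ 37; 37^31 ≡ 37 (mod 41).
Mod 71: 30910 ≡ 25; 25^31 ≡ 25 (mod 71).
Combine by CRT: x ≡ 17 (mod 23), x ≡ 37 (mod 41), x ≡ 25 (mod 71) ⇒ x ≡ 45465 (mod 66953).

45465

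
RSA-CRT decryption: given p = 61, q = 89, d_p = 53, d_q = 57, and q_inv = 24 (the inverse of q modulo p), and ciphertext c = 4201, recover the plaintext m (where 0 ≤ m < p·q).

1671

m₁ = c^(d_p) mod p: c ≡ 53 (mod 61), and 53^53 mod 61 = 24.
m₂ = c^(d_q) mod q: c ≡ 18 (mod 89), and 18^57 mod 89 = 69.
h = q_inv·(m₁ − m₂) mod p = 24·(24 − 69) mod 61 = 18.
m = m₂ + h·q = 69 + 18·89 = 1671.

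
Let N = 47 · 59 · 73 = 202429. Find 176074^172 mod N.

178414

Mod 47: 176074 ≡ 12; by Fermat, exponent reduces to 172 mod 46 = 34; 12^34 ≡ 2 (mod 47).
Mod 59: 176074 ≡ 18; by Fermat, exponent reduces to 172 mod 58 = 56; 18^56 ≡ 57 (mod 59).
Mod 73: 176074 ≡ 71; by Fermat, exponent reduces to 172 mod 72 = 28; 71^28 ≡ 2 (mod 73).
Combine by CRT: x ≡ 2 (mod 47), x ≡ 57 (mod 59), x ≡ 2 (mod 73) ⇒ x ≡ 178414 (mod 202429).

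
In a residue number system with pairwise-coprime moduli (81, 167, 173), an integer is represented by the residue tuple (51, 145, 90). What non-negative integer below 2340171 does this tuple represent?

The moduli are pairwise coprime; N = 81·167·173 = 2340171.
N/81 = 28891; 28891 ≡ 55 (mod 81); 55·28 ≡ 1, so inverse 28.
N/167 = 14013; 14013 ≡ 152 (mod 167); 152·89 ≡ 1, so inverse 89.
N/173 = 13527; 13527 ≡ 33 (mod 173); 33·21 ≡ 1, so inverse 21.
x ≡ 51·28891·28 + 145·14013·89 + 90·13527·21 = 247660143.
247660143 mod 2340171 = 1942188.

1942188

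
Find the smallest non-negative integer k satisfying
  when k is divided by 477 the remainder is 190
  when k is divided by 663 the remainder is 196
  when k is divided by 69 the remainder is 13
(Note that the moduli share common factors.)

gcd(477, 663) = 3 and 3 | (196 − 190), so the pair is consistent; merging gives k ≡ 27379 (mod 105417), where 105417 = lcm(477, 663).
gcd(105417, 69) = 3 and 3 | (13 − 27379), so the pair is consistent; merging gives k ≡ 1292383 (mod 2424591), where 2424591 = lcm(105417, 69).
The solution is unique modulo lcm(477, 663, 69) = 2424591.

1292383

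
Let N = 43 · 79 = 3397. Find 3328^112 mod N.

Mod 43: 3328 ≡ 17; by Fermat, exponent reduces to 112 mod 42 = 28; 17^28 ≡ 36 (mod 43).
Mod 79: 3328 ≡ 10; by Fermat, exponent reduces to 112 mod 78 = 34; 10^34 ≡ 62 (mod 79).
Combine by CRT: x ≡ 36 (mod 43), x ≡ 62 (mod 79) ⇒ x ≡ 1326 (mod 3397).

1326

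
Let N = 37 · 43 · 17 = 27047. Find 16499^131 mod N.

Mod 37: 16499 ≡ 34; by Fermat, exponent reduces to 131 mod 36 = 23; 34^23 ≡ 16 (mod 37).
Mod 43: 16499 ≡ 30; by Fermat, exponent reduces to 131 mod 42 = 5; 30^5 ≡ 12 (mod 43).
Mod 17: 16499 ≡ 9; by Fermat, exponent reduces to 131 mod 16 = 3; 9^3 ≡ 15 (mod 17).
Combine by CRT: x ≡ 16 (mod 37), x ≡ 12 (mod 43), x ≡ 15 (mod 17) ⇒ x ≡ 14890 (mod 27047).

14890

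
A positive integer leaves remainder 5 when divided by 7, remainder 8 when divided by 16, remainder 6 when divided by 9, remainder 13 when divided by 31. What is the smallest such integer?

4632

From t ≡ 5 (mod 7) write t = 5 + 7s. Substituting into t ≡ 8 (mod 16) gives 7s ≡ 3 (mod 16), and since 7⁻¹ ≡ 7 (mod 16), s ≡ 5. Hence t ≡ 5 + 7·5 = 40 (mod 112).
From t ≡ 40 (mod 112) write t = 40 + 112s. Substituting into t ≡ 6 (mod 9) gives 112s ≡ 2 (mod 9), and since 4⁻¹ ≡ 7 (mod 9), s ≡ 5. Hence t ≡ 40 + 112·5 = 600 (mod 1008).
From t ≡ 600 (mod 1008) write t = 600 + 1008s. Substituting into t ≡ 13 (mod 31) gives 1008s ≡ 2 (mod 31), and since 16⁻¹ ≡ 2 (mod 31), s ≡ 4. Hence t ≡ 600 + 1008·4 = 4632 (mod 31248).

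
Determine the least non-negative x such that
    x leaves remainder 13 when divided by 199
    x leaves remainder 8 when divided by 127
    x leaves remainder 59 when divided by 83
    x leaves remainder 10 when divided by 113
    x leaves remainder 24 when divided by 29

4444100848

The moduli are pairwise coprime; N = 199·127·83·113·29 = 6874028543.
N/199 = 34542857; 34542857 ≡ 39 (mod 199); 39·148 ≡ 1, so inverse 148.
N/127 = 54126209; 54126209 ≡ 79 (mod 127); 79·82 ≡ 1, so inverse 82.
N/83 = 82819621; 82819621 ≡ 63 (mod 83); 63·29 ≡ 1, so inverse 29.
N/113 = 60832111; 60832111 ≡ 30 (mod 113); 30·49 ≡ 1, so inverse 49.
N/29 = 237035467; 237035467 ≡ 23 (mod 29); 23·24 ≡ 1, so inverse 24.
x ≡ 13·34542857·148 + 8·54126209·82 + 59·82819621·29 + 10·60832111·49 + 24·237035467·24 = 410011784885.
410011784885 mod 6874028543 = 4444100848.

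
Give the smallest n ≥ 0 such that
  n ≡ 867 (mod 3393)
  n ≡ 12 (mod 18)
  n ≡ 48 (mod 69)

139980

gcd(3393, 18) = 9 and 9 | (12 − 867), so the pair is consistent; merging gives n ≡ 4260 (mod 6786), where 6786 = lcm(3393, 18).
gcd(6786, 69) = 3 and 3 | (48 − 4260), so the pair is consistent; merging gives n ≡ 139980 (mod 156078), where 156078 = lcm(6786, 69).
The solution is unique modulo lcm(3393, 18, 69) = 156078.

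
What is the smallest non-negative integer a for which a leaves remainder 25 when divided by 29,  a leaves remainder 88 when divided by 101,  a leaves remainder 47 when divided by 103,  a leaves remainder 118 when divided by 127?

The moduli are pairwise coprime; N = 29·101·103·127 = 38314249.
N/29 = 1321181; 1321181 ≡ 28 (mod 29); 28·28 ≡ 1, so inverse 28.
N/101 = 379349; 379349 ≡ 94 (mod 101); 94·72 ≡ 1, so inverse 72.
N/103 = 371983; 371983 ≡ 50 (mod 103); 50·68 ≡ 1, so inverse 68.
N/127 = 301687; 301687 ≡ 62 (mod 127); 62·84 ≡ 1, so inverse 84.
a ≡ 25·1321181·28 + 88·379349·72 + 47·371983·68 + 118·301687·84 = 7507561176.
7507561176 mod 38314249 = 36282621.

36282621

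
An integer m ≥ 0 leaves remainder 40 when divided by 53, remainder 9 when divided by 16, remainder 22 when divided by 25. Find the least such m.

14297

The moduli are pairwise coprime; N = 53·16·25 = 21200.
N/53 = 400; 400 ≡ 29 (mod 53); 29·11 ≡ 1, so inverse 11.
N/16 = 1325; 1325 ≡ 13 (mod 16); 13·5 ≡ 1, so inverse 5.
N/25 = 848; 848 ≡ 23 (mod 25); 23·12 ≡ 1, so inverse 12.
m ≡ 40·400·11 + 9·1325·5 + 22·848·12 = 459497.
459497 mod 21200 = 14297.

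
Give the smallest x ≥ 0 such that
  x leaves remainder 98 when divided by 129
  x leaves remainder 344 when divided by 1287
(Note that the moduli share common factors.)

50537

Combine the congruences pairwise.
gcd(129, 1287) = 3 and 3 | (344 − 98), so the pair is consistent; merging gives x ≡ 50537 (mod 55341), where 55341 = lcm(129, 1287).
The solution is unique modulo lcm(129, 1287) = 55341.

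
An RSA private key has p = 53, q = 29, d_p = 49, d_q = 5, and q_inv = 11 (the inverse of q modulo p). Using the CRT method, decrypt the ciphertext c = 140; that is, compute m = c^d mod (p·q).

65

m₁ = c^(d_p) mod p: c ≡ 34 (mod 53), and 34^49 mod 53 = 12.
m₂ = c^(d_q) mod q: c ≡ 24 (mod 29), and 24^5 mod 29 = 7.
h = q_inv·(m₁ − m₂) mod p = 11·(12 − 7) mod 53 = 2.
m = m₂ + h·q = 7 + 2·29 = 65.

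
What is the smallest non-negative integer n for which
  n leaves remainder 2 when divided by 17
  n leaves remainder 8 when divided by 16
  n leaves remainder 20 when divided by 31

3368

The moduli are pairwise coprime; M = 17·16·31 = 8432.
M/17 = 496; 496 ≡ 3 (mod 17); 3·6 ≡ 1, so inverse 6.
M/16 = 527; 527 ≡ 15 (mod 16); 15·15 ≡ 1, so inverse 15.
M/31 = 272; 272 ≡ 24 (mod 31); 24·22 ≡ 1, so inverse 22.
n ≡ 2·496·6 + 8·527·15 + 20·272·22 = 188872.
188872 mod 8432 = 3368.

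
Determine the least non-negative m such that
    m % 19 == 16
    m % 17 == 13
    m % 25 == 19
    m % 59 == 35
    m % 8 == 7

The moduli are pairwise coprime; N = 19·17·25·59·8 = 3811400.
N/19 = 200600; 200600 ≡ 17 (mod 19); 17·9 ≡ 1, so inverse 9.
N/17 = 224200; 224200 ≡ 4 (mod 17); 4·13 ≡ 1, so inverse 13.
N/25 = 152456; 152456 ≡ 6 (mod 25); 6·21 ≡ 1, so inverse 21.
N/59 = 64600; 64600 ≡ 54 (mod 59); 54·47 ≡ 1, so inverse 47.
N/8 = 476425; 476425 ≡ 1 (mod 8), inverse 1.
m ≡ 16·200600·9 + 13·224200·13 + 19·152456·21 + 35·64600·47 + 7·476425·1 = 237208119.
237208119 mod 3811400 = 901319.

901319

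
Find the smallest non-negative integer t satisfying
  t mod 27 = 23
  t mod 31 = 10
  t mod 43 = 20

23756

The moduli are pairwise coprime; N = 27·31·43 = 35991.
N/27 = 1333; 1333 ≡ 10 (mod 27); 10·19 ≡ 1, so inverse 19.
N/31 = 1161; 1161 ≡ 14 (mod 31); 14·20 ≡ 1, so inverse 20.
N/43 = 837; 837 ≡ 20 (mod 43); 20·28 ≡ 1, so inverse 28.
t ≡ 23·1333·19 + 10·1161·20 + 20·837·28 = 1283441.
1283441 mod 35991 = 23756.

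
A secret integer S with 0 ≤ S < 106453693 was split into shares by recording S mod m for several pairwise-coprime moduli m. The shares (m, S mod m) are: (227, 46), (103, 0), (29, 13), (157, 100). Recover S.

The moduli are pairwise coprime; N = 227·103·29·157 = 106453693.
N/227 = 468959; 468959 ≡ 204 (mod 227); 204·148 ≡ 1, so inverse 148.
N/103 = 1033531; 1033531 ≡ 29 (mod 103); 29·32 ≡ 1, so inverse 32.
N/29 = 3670817; 3670817 ≡ 26 (mod 29); 26·19 ≡ 1, so inverse 19.
N/157 = 678049; 678049 ≡ 123 (mod 157); 123·60 ≡ 1, so inverse 60.
S ≡ 46·468959·148 + 0·1033531·32 + 13·3670817·19 + 100·678049·60 = 8167658671.
8167658671 mod 106453693 = 77178003.

77178003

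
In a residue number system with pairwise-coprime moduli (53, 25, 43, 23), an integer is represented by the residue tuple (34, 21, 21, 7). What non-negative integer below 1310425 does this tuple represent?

1098671

The moduli are pairwise coprime; N = 53·25·43·23 = 1310425.
N/53 = 24725; 24725 ≡ 27 (mod 53); 27·2 ≡ 1, so inverse 2.
N/25 = 52417; 52417 ≡ 17 (mod 25); 17·3 ≡ 1, so inverse 3.
N/43 = 30475; 30475 ≡ 31 (mod 43); 31·25 ≡ 1, so inverse 25.
N/23 = 56975; 56975 ≡ 4 (mod 23); 4·6 ≡ 1, so inverse 6.
x ≡ 34·24725·2 + 21·52417·3 + 21·30475·25 + 7·56975·6 = 23375896.
23375896 mod 1310425 = 1098671.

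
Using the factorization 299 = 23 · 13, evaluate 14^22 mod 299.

Mod 23: 14 ≡ 14; since 22 | 22, by Fermat 14^22 ≡ 1 (mod 23).
Mod 13: 14 ≡ 1; by Fermat, exponent reduces to 22 mod 12 = 10; 1^10 ≡ 1 (mod 13).
Combine by CRT: x ≡ 1 (mod 23), x ≡ 1 (mod 13) ⇒ x ≡ 1 (mod 299).

1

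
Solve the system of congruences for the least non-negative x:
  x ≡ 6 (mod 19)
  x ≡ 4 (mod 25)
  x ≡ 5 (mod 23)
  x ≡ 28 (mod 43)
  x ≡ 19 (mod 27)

9354979

Combine the congruences pairwise.
From x ≡ 6 (mod 19) write x = 6 + 19t. Substituting into x ≡ 4 (mod 25) gives 19t ≡ 23 (mod 25), and since 19⁻¹ ≡ 4 (mod 25), t ≡ 17. Hence x ≡ 6 + 19·17 = 329 (mod 475).
From x ≡ 329 (mod 475) write x = 329 + 475t. Substituting into x ≡ 5 (mod 23) gives 475t ≡ 21 (mod 23), and since 15⁻¹ ≡ 20 (mod 23), t ≡ 6. Hence x ≡ 329 + 475·6 = 3179 (mod 10925).
From x ≡ 3179 (mod 10925) write x = 3179 + 10925t. Substituting into x ≡ 28 (mod 43) gives 10925t ≡ 31 (mod 43), and since 3⁻¹ ≡ 29 (mod 43), t ≡ 39. Hence x ≡ 3179 + 10925·39 = 429254 (mod 469775).
From x ≡ 429254 (mod 469775) write x = 429254 + 469775t. Substituting into x ≡ 19 (mod 27) gives 469775t ≡ 11 (mod 27), and since 2⁻¹ ≡ 14 (mod 27), t ≡ 19. Hence x ≡ 429254 + 469775·19 = 9354979 (mod 12683925).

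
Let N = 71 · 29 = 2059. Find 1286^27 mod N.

Mod 71: 1286 ≡ 8; 8^27 ≡ 60 (mod 71).
Mod 29: 1286 ≡ 10; 10^27 ≡ 3 (mod 29).
Combine by CRT: x ≡ 60 (mod 71), x ≡ 3 (mod 29) ⇒ x ≡ 699 (mod 2059).

699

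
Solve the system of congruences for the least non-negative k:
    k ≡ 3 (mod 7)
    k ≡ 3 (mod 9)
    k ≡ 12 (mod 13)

129

The moduli are pairwise coprime; N = 7·9·13 = 819.
N/7 = 117; 117 ≡ 5 (mod 7); 5·3 ≡ 1, so inverse 3.
N/9 = 91; 91 ≡ 1 (mod 9), inverse 1.
N/13 = 63; 63 ≡ 11 (mod 13); 11·6 ≡ 1, so inverse 6.
k ≡ 3·117·3 + 3·91·1 + 12·63·6 = 5862.
5862 mod 819 = 129.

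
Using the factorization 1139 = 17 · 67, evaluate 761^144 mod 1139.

426

Mod 17: 761 ≡ 13; since 16 | 144, by Fermat 13^144 ≡ 1 (mod 17).
Mod 67: 761 ≡ 24; by Fermat, exponent reduces to 144 mod 66 = 12; 24^12 ≡ 24 (mod 67).
Combine by CRT: x ≡ 1 (mod 17), x ≡ 24 (mod 67) ⇒ x ≡ 426 (mod 1139).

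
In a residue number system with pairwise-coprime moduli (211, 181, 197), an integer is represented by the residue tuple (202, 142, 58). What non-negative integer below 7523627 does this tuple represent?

The moduli are pairwise coprime; N = 211·181·197 = 7523627.
N/211 = 35657; 35657 ≡ 209 (mod 211); 209·105 ≡ 1, so inverse 105.
N/181 = 41567; 41567 ≡ 118 (mod 181); 118·158 ≡ 1, so inverse 158.
N/197 = 38191; 38191 ≡ 170 (mod 197); 170·124 ≡ 1, so inverse 124.
x ≡ 202·35657·105 + 142·41567·158 + 58·38191·124 = 1963551854.
1963551854 mod 7523627 = 7408834.

7408834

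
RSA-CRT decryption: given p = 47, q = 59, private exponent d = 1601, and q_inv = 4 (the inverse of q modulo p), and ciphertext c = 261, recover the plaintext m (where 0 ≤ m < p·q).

d_p = d mod (p−1) = 1601 mod 46 = 37; d_q = d mod (q−1) = 35.
m₁ = c^(d_p) mod p: c ≡ 26 (mod 47), and 26^37 mod 47 = 41.
m₂ = c^(d_q) mod q: c ≡ 25 (mod 59), and 25^35 mod 59 = 41.
h = q_inv·(m₁ − m₂) mod p = 4·(41 − 41) mod 47 = 0.
m = m₂ + h·q = 41 + 0·59 = 41.

41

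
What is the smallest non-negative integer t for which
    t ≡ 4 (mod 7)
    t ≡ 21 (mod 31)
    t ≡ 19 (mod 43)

Combine the congruences pairwise.
From t ≡ 4 (mod 7) write t = 4 + 7s. Substituting into t ≡ 21 (mod 31) gives 7s ≡ 17 (mod 31), and since 7⁻¹ ≡ 9 (mod 31), s ≡ 29. Hence t ≡ 4 + 7·29 = 207 (mod 217).
From t ≡ 207 (mod 217) write t = 207 + 217s. Substituting into t ≡ 19 (mod 43) gives 217s ≡ 27 (mod 43), and since 2⁻¹ ≡ 22 (mod 43), s ≡ 35. Hence t ≡ 207 + 217·35 = 7802 (mod 9331).

7802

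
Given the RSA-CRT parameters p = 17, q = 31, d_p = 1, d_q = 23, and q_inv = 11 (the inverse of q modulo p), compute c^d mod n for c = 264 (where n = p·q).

128

m₁ = c^(d_p) mod p: c ≡ 9 (mod 17), and 9^1 mod 17 = 9.
m₂ = c^(d_q) mod q: c ≡ 16 (mod 31), and 16^23 mod 31 = 4.
h = q_inv·(m₁ − m₂) mod p = 11·(9 − 4) mod 17 = 4.
m = m₂ + h·q = 4 + 4·31 = 128.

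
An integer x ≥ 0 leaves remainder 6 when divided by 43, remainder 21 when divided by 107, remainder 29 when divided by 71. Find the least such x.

The moduli are pairwise coprime; N = 43·107·71 = 326671.
N/43 = 7597; 7597 ≡ 29 (mod 43); 29·3 ≡ 1, so inverse 3.
N/107 = 3053; 3053 ≡ 57 (mod 107); 57·92 ≡ 1, so inverse 92.
N/71 = 4601; 4601 ≡ 57 (mod 71); 57·5 ≡ 1, so inverse 5.
x ≡ 6·7597·3 + 21·3053·92 + 29·4601·5 = 6702287.
6702287 mod 326671 = 168867.

168867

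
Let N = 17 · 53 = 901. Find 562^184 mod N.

Mod 17: 562 ≡ 1; by Fermat, exponent reduces to 184 mod 16 = 8; 1^8 ≡ 1 (mod 17).
Mod 53: 562 ≡ 32; by Fermat, exponent reduces to 184 mod 52 = 28; 32^28 ≡ 36 (mod 53).
Combine by CRT: x ≡ 1 (mod 17), x ≡ 36 (mod 53) ⇒ x ≡ 460 (mod 901).

460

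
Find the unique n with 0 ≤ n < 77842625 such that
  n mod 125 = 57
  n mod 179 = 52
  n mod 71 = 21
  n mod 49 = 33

From n ≡ 57 (mod 125) write n = 57 + 125t. Substituting into n ≡ 52 (mod 179) gives 125t ≡ 174 (mod 179), and since 125⁻¹ ≡ 116 (mod 179), t ≡ 136. Hence n ≡ 57 + 125·136 = 17057 (mod 22375).
From n ≡ 17057 (mod 22375) write n = 17057 + 22375t. Substituting into n ≡ 21 (mod 71) gives 22375t ≡ 4 (mod 71), and since 10⁻¹ ≡ 64 (mod 71), t ≡ 43. Hence n ≡ 17057 + 22375·43 = 979182 (mod 1588625).
From n ≡ 979182 (mod 1588625) write n = 979182 + 1588625t. Substituting into n ≡ 33 (mod 49) gives 1588625t ≡ 18 (mod 49), and since 45⁻¹ ≡ 12 (mod 49), t ≡ 20. Hence n ≡ 979182 + 1588625·20 = 32751682 (mod 77842625).

32751682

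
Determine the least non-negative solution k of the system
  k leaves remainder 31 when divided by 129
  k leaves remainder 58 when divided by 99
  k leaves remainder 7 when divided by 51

28669

Combine the congruences pairwise.
gcd(129, 99) = 3 and 3 | (58 − 31), so the pair is consistent; merging gives k ≡ 3127 (mod 4257), where 4257 = lcm(129, 99).
gcd(4257, 51) = 3 and 3 | (7 − 3127), so the pair is consistent; merging gives k ≡ 28669 (mod 72369), where 72369 = lcm(4257, 51).
The solution is unique modulo lcm(129, 99, 51) = 72369.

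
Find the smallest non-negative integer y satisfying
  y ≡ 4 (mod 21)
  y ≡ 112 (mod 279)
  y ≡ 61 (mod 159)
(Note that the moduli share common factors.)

10714

Combine the congruences pairwise.
gcd(21, 279) = 3 and 3 | (112 − 4), so the pair is consistent; merging gives y ≡ 949 (mod 1953), where 1953 = lcm(21, 279).
gcd(1953, 159) = 3 and 3 | (61 − 949), so the pair is consistent; merging gives y ≡ 10714 (mod 103509), where 103509 = lcm(1953, 159).
The solution is unique modulo lcm(21, 279, 159) = 103509.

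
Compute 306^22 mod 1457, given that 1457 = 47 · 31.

Mod 47: 306 ≡ 24; 24^22 ≡ 2 (mod 47).
Mod 31: 306 ≡ 27; 27^22 ≡ 16 (mod 31).
Combine by CRT: x ≡ 2 (mod 47), x ≡ 16 (mod 31) ⇒ x ≡ 1318 (mod 1457).

1318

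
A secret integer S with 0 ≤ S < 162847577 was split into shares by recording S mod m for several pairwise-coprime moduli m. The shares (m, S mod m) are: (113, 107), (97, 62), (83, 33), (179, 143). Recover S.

121851171

The moduli are pairwise coprime; N = 113·97·83·179 = 162847577.
N/113 = 1441129; 1441129 ≡ 40 (mod 113); 40·65 ≡ 1, so inverse 65.
N/97 = 1678841; 1678841 ≡ 62 (mod 97); 62·36 ≡ 1, so inverse 36.
N/83 = 1962019; 1962019 ≡ 65 (mod 83); 65·23 ≡ 1, so inverse 23.
N/179 = 909763; 909763 ≡ 85 (mod 179); 85·139 ≡ 1, so inverse 139.
S ≡ 107·1441129·65 + 62·1678841·36 + 33·1962019·23 + 143·909763·139 = 33342756879.
33342756879 mod 162847577 = 121851171.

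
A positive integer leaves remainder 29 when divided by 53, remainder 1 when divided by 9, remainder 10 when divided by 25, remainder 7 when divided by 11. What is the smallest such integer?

The moduli are pairwise coprime; N = 53·9·25·11 = 131175.
N/53 = 2475; 2475 ≡ 37 (mod 53); 37·43 ≡ 1, so inverse 43.
N/9 = 14575; 14575 ≡ 4 (mod 9); 4·7 ≡ 1, so inverse 7.
N/25 = 5247; 5247 ≡ 22 (mod 25); 22·8 ≡ 1, so inverse 8.
N/11 = 11925; 11925 ≡ 1 (mod 11), inverse 1.
a ≡ 29·2475·43 + 1·14575·7 + 10·5247·8 + 7·11925·1 = 3691585.
3691585 mod 131175 = 18685.

18685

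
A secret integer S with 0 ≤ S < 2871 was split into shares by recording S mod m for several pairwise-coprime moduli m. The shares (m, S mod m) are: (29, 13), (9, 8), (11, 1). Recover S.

1376

From S ≡ 13 (mod 29) write S = 13 + 29t. Substituting into S ≡ 8 (mod 9) gives 29t ≡ 4 (mod 9), and since 2⁻¹ ≡ 5 (mod 9), t ≡ 2. Hence S ≡ 13 + 29·2 = 71 (mod 261).
From S ≡ 71 (mod 261) write S = 71 + 261t. Substituting into S ≡ 1 (mod 11) gives 261t ≡ 7 (mod 11), and since 8⁻¹ ≡ 7 (mod 11), t ≡ 5. Hence S ≡ 71 + 261·5 = 1376 (mod 2871).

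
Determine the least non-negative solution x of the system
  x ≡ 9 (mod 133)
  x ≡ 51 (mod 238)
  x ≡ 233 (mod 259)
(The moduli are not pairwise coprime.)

gcd(133, 238) = 7 and 7 | (51 − 9), so the pair is consistent; merging gives x ≡ 2669 (mod 4522), where 4522 = lcm(133, 238).
gcd(4522, 259) = 7 and 7 | (233 − 2669), so the pair is consistent; merging gives x ≡ 47889 (mod 167314), where 167314 = lcm(4522, 259).
The solution is unique modulo lcm(133, 238, 259) = 167314.

47889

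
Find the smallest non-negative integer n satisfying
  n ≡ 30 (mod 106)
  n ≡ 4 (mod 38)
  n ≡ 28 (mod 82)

Combine the congruences pairwise.
gcd(106, 38) = 2 and 2 | (4 − 30), so the pair is consistent; merging gives n ≡ 878 (mod 2014), where 2014 = lcm(106, 38).
gcd(2014, 82) = 2 and 2 | (28 − 878), so the pair is consistent; merging gives n ≡ 71368 (mod 82574), where 82574 = lcm(2014, 82).
The solution is unique modulo lcm(106, 38, 82) = 82574.

71368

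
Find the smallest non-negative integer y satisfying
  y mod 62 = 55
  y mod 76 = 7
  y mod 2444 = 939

1281595

Combine the congruences pairwise.
gcd(62, 76) = 2 and 2 | (7 − 55), so the pair is consistent; merging gives y ≡ 2287 (mod 2356), where 2356 = lcm(62, 76).
gcd(2356, 2444) = 4 and 4 | (939 − 2287), so the pair is consistent; merging gives y ≡ 1281595 (mod 1439516), where 1439516 = lcm(2356, 2444).
The solution is unique modulo lcm(62, 76, 2444) = 1439516.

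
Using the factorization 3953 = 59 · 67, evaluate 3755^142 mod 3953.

1563

Mod 59: 3755 ≡ 38; by Fermat, exponent reduces to 142 mod 58 = 26; 38^26 ≡ 29 (mod 59).
Mod 67: 3755 ≡ 3; by Fermat, exponent reduces to 142 mod 66 = 10; 3^10 ≡ 22 (mod 67).
Combine by CRT: x ≡ 29 (mod 59), x ≡ 22 (mod 67) ⇒ x ≡ 1563 (mod 3953).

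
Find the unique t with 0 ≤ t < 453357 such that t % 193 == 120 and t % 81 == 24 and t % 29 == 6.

From t ≡ 120 (mod 193) write t = 120 + 193s. Substituting into t ≡ 24 (mod 81) gives 193s ≡ 66 (mod 81), and since 31⁻¹ ≡ 34 (mod 81), s ≡ 57. Hence t ≡ 120 + 193·57 = 11121 (mod 15633).
From t ≡ 11121 (mod 15633) write t = 11121 + 15633s. Substituting into t ≡ 6 (mod 29) gives 15633s ≡ 21 (mod 29), and since 2⁻¹ ≡ 15 (mod 29), s ≡ 25. Hence t ≡ 11121 + 15633·25 = 401946 (mod 453357).

401946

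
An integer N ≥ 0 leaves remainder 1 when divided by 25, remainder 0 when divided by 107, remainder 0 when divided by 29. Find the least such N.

52751

The moduli are pairwise coprime; M = 25·107·29 = 77575.
M/25 = 3103; 3103 ≡ 3 (mod 25); 3·17 ≡ 1, so inverse 17.
M/107 = 725; 725 ≡ 83 (mod 107); 83·49 ≡ 1, so inverse 49.
M/29 = 2675; 2675 ≡ 7 (mod 29); 7·25 ≡ 1, so inverse 25.
N ≡ 1·3103·17 + 0·725·49 + 0·2675·25 = 52751.
52751 mod 77575 = 52751.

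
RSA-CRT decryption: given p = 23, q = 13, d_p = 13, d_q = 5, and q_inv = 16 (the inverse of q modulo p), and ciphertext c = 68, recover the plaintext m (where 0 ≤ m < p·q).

m₁ = c^(d_p) mod p: c ≡ 22 (mod 23), and 22^13 mod 23 = 22.
m₂ = c^(d_q) mod q: c ≡ 3 (mod 13), and 3^5 mod 13 = 9.
h = q_inv·(m₁ − m₂) mod p = 16·(22 − 9) mod 23 = 1.
m = m₂ + h·q = 9 + 1·13 = 22.

22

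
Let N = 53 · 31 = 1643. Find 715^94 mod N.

388

Mod 53: 715 ≡ 26; by Fermat, exponent reduces to 94 mod 52 = 42; 26^42 ≡ 17 (mod 53).
Mod 31: 715 ≡ 2; by Fermat, exponent reduces to 94 mod 30 = 4; 2^4 ≡ 16 (mod 31).
Combine by CRT: x ≡ 17 (mod 53), x ≡ 16 (mod 31) ⇒ x ≡ 388 (mod 1643).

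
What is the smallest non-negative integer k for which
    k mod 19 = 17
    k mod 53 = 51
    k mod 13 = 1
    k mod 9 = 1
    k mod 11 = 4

Combine the congruences pairwise.
From k ≡ 17 (mod 19) write k = 17 + 19t. Substituting into k ≡ 51 (mod 53) gives 19t ≡ 34 (mod 53), and since 19⁻¹ ≡ 14 (mod 53), t ≡ 52. Hence k ≡ 17 + 19·52 = 1005 (mod 1007).
From k ≡ 1005 (mod 1007) write k = 1005 + 1007t. Substituting into k ≡ 1 (mod 13) gives 1007t ≡ 10 (mod 13), and since 6⁻¹ ≡ 11 (mod 13), t ≡ 6. Hence k ≡ 1005 + 1007·6 = 7047 (mod 13091).
From k ≡ 7047 (mod 13091) write k = 7047 + 13091t. Substituting into k ≡ 1 (mod 9) gives 13091t ≡ 1 (mod 9), and since 5⁻¹ ≡ 2 (mod 9), t ≡ 2. Hence k ≡ 7047 + 13091·2 = 33229 (mod 117819).
From k ≡ 33229 (mod 117819) write k = 33229 + 117819t. Substituting into k ≡ 4 (mod 11) gives 117819t ≡ 6 (mod 11), and since 9⁻¹ ≡ 5 (mod 11), t ≡ 8. Hence k ≡ 33229 + 117819·8 = 975781 (mod 1296009).

975781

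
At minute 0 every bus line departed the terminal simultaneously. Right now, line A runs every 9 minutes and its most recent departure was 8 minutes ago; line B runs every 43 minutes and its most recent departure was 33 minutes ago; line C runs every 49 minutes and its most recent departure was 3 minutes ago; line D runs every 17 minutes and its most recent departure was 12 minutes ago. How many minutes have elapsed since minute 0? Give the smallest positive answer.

139310

Combine the congruences pairwise.
From t ≡ 8 (mod 9) write t = 8 + 9s. Substituting into t ≡ 33 (mod 43) gives 9s ≡ 25 (mod 43), and since 9⁻¹ ≡ 24 (mod 43), s ≡ 41. Hence t ≡ 8 + 9·41 = 377 (mod 387).
From t ≡ 377 (mod 387) write t = 377 + 387s. Substituting into t ≡ 3 (mod 49) gives 387s ≡ 18 (mod 49), and since 44⁻¹ ≡ 39 (mod 49), s ≡ 16. Hence t ≡ 377 + 387·16 = 6569 (mod 18963).
From t ≡ 6569 (mod 18963) write t = 6569 + 18963s. Substituting into t ≡ 12 (mod 17) gives 18963s ≡ 5 (mod 17), and since 8⁻¹ ≡ 15 (mod 17), s ≡ 7. Hence t ≡ 6569 + 18963·7 = 139310 (mod 322371).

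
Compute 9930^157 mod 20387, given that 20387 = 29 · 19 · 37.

Mod 29: 9930 ≡ 12; by Fermat, exponent reduces to 157 mod 28 = 17; 12^17 ≡ 12 (mod 29).
Mod 19: 9930 ≡ 12; by Fermat, exponent reduces to 157 mod 18 = 13; 12^13 ≡ 12 (mod 19).
Mod 37: 9930 ≡ 14; by Fermat, exponent reduces to 157 mod 36 = 13; 14^13 ≡ 14 (mod 37).
Combine by CRT: x ≡ 12 (mod 29), x ≡ 12 (mod 19), x ≡ 14 (mod 37) ⇒ x ≡ 9930 (mod 20387).

9930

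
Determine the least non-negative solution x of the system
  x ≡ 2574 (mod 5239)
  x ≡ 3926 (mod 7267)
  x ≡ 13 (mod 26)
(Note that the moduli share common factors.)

374543

gcd(5239, 7267) = 169 and 169 | (3926 − 2574), so the pair is consistent; merging gives x ≡ 149266 (mod 225277), where 225277 = lcm(5239, 7267).
gcd(225277, 26) = 13 and 13 | (13 − 149266), so the pair is consistent; merging gives x ≡ 374543 (mod 450554), where 450554 = lcm(225277, 26).
The solution is unique modulo lcm(5239, 7267, 26) = 450554.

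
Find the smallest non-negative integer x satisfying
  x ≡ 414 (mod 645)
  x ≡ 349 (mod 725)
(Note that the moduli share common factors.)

18474

Combine the congruences pairwise.
gcd(645, 725) = 5 and 5 | (349 − 414), so the pair is consistent; merging gives x ≡ 18474 (mod 93525), where 93525 = lcm(645, 725).
The solution is unique modulo lcm(645, 725) = 93525.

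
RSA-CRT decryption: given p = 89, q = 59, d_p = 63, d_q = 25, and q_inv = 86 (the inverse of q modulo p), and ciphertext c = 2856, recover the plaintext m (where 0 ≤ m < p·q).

4810

m₁ = c^(d_p) mod p: c ≡ 8 (mod 89), and 8^63 mod 89 = 4.
m₂ = c^(d_q) mod q: c ≡ 24 (mod 59), and 24^25 mod 59 = 31.
h = q_inv·(m₁ − m₂) mod p = 86·(4 − 31) mod 89 = 81.
m = m₂ + h·q = 31 + 81·59 = 4810.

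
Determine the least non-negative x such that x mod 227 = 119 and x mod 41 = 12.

8745

Combine the congruences pairwise.
From x ≡ 119 (mod 227) write x = 119 + 227t. Substituting into x ≡ 12 (mod 41) gives 227t ≡ 16 (mod 41), and since 22⁻¹ ≡ 28 (mod 41), t ≡ 38. Hence x ≡ 119 + 227·38 = 8745 (mod 9307).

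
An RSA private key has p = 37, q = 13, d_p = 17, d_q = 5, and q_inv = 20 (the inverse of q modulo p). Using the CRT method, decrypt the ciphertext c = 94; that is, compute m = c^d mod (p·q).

m₁ = c^(d_p) mod p: c ≡ 20 (mod 37), and 20^17 mod 37 = 24.
m₂ = c^(d_q) mod q: c ≡ 3 (mod 13), and 3^5 mod 13 = 9.
h = q_inv·(m₁ − m₂) mod p = 20·(24 − 9) mod 37 = 4.
m = m₂ + h·q = 9 + 4·13 = 61.

61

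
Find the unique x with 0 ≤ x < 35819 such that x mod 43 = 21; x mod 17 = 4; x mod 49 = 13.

1483

The moduli are pairwise coprime; N = 43·17·49 = 35819.
N/43 = 833; 833 ≡ 16 (mod 43); 16·35 ≡ 1, so inverse 35.
N/17 = 2107; 2107 ≡ 16 (mod 17); 16·16 ≡ 1, so inverse 16.
N/49 = 731; 731 ≡ 45 (mod 49); 45·12 ≡ 1, so inverse 12.
x ≡ 21·833·35 + 4·2107·16 + 13·731·12 = 861139.
861139 mod 35819 = 1483.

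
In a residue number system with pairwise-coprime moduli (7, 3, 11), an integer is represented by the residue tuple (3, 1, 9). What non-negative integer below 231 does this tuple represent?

From x ≡ 3 (mod 7) write x = 3 + 7t. Substituting into x ≡ 1 (mod 3) gives 7t ≡ 1 (mod 3), and since 1⁻¹ ≡ 1 (mod 3), t ≡ 1. Hence x ≡ 3 + 7·1 = 10 (mod 21).
From x ≡ 10 (mod 21) write x = 10 + 21t. Substituting into x ≡ 9 (mod 11) gives 21t ≡ 10 (mod 11), and since 10⁻¹ ≡ 10 (mod 11), t ≡ 1. Hence x ≡ 10 + 21·1 = 31 (mod 231).

31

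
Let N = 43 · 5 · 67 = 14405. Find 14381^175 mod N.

Mod 43: 14381 ≡ 19; by Fermat, exponent reduces to 175 mod 42 = 7; 19^7 ≡ 37 (mod 43).
Mod 5: 14381 ≡ 1; by Fermat, exponent reduces to 175 mod 4 = 3; 1^3 ≡ 1 (mod 5).
Mod 67: 14381 ≡ 43; by Fermat, exponent reduces to 175 mod 66 = 43; 43^43 ≡ 53 (mod 67).
Combine by CRT: x ≡ 37 (mod 43), x ≡ 1 (mod 5), x ≡ 53 (mod 67) ⇒ x ≡ 7691 (mod 14405).

7691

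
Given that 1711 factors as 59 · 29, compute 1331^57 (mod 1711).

Mod 59: 1331 ≡ 33; 33^57 ≡ 34 (mod 59).
Mod 29: 1331 ≡ 26; by Fermat, exponent reduces to 57 mod 28 = 1; 26^1 ≡ 26 (mod 29).
Combine by CRT: x ≡ 34 (mod 59), x ≡ 26 (mod 29) ⇒ x ≡ 1273 (mod 1711).

1273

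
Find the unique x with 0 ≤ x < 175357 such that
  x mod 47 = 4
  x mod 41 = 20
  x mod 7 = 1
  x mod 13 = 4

22611

The moduli are pairwise coprime; N = 47·41·7·13 = 175357.
N/47 = 3731; 3731 ≡ 18 (mod 47); 18·34 ≡ 1, so inverse 34.
N/41 = 4277; 4277 ≡ 13 (mod 41); 13·19 ≡ 1, so inverse 19.
N/7 = 25051; 25051 ≡ 5 (mod 7); 5·3 ≡ 1, so inverse 3.
N/13 = 13489; 13489 ≡ 8 (mod 13); 8·5 ≡ 1, so inverse 5.
x ≡ 4·3731·34 + 20·4277·19 + 1·25051·3 + 4·13489·5 = 2477609.
2477609 mod 175357 = 22611.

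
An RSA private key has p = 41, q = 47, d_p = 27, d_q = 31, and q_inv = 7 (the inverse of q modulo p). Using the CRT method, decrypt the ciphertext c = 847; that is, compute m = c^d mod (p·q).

m₁ = c^(d_p) mod p: c ≡ 27 (mod 41), and 27^27 mod 41 = 3.
m₂ = c^(d_q) mod q: c ≡ 1 (mod 47), and 1^31 mod 47 = 1.
h = q_inv·(m₁ − m₂) mod p = 7·(3 − 1) mod 41 = 14.
m = m₂ + h·q = 1 + 14·47 = 659.

659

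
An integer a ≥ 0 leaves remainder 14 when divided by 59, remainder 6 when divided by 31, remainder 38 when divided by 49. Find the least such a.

44677

From a ≡ 14 (mod 59) write a = 14 + 59t. Substituting into a ≡ 6 (mod 31) gives 59t ≡ 23 (mod 31), and since 28⁻¹ ≡ 10 (mod 31), t ≡ 13. Hence a ≡ 14 + 59·13 = 781 (mod 1829).
From a ≡ 781 (mod 1829) write a = 781 + 1829t. Substituting into a ≡ 38 (mod 49) gives 1829t ≡ 41 (mod 49), and since 16⁻¹ ≡ 46 (mod 49), t ≡ 24. Hence a ≡ 781 + 1829·24 = 44677 (mod 89621).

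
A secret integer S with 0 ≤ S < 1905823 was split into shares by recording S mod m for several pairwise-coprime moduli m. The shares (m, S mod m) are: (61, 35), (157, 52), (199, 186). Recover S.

862453

The moduli are pairwise coprime; N = 61·157·199 = 1905823.
N/61 = 31243; 31243 ≡ 11 (mod 61); 11·50 ≡ 1, so inverse 50.
N/157 = 12139; 12139 ≡ 50 (mod 157); 50·22 ≡ 1, so inverse 22.
N/199 = 9577; 9577 ≡ 25 (mod 199); 25·8 ≡ 1, so inverse 8.
S ≡ 35·31243·50 + 52·12139·22 + 186·9577·8 = 82812842.
82812842 mod 1905823 = 862453.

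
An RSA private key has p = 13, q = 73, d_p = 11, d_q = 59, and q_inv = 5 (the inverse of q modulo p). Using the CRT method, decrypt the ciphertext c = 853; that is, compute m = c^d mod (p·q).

m₁ = c^(d_p) mod p: c ≡ 8 (mod 13), and 8^11 mod 13 = 5.
m₂ = c^(d_q) mod q: c ≡ 50 (mod 73), and 50^59 mod 73 = 6.
h = q_inv·(m₁ − m₂) mod p = 5·(5 − 6) mod 13 = 8.
m = m₂ + h·q = 6 + 8·73 = 590.

590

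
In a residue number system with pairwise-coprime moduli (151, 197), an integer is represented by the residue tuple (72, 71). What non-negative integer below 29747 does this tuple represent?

From x ≡ 72 (mod 151) write x = 72 + 151t. Substituting into x ≡ 71 (mod 197) gives 151t ≡ 196 (mod 197), and since 151⁻¹ ≡ 167 (mod 197), t ≡ 30. Hence x ≡ 72 + 151·30 = 4602 (mod 29747).

4602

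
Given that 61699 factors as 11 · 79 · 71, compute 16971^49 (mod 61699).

54653

Mod 11: 16971 ≡ 9; by Fermat, exponent reduces to 49 mod 10 = 9; 9^9 ≡ 5 (mod 11).
Mod 79: 16971 ≡ 65; 65^49 ≡ 64 (mod 79).
Mod 71: 16971 ≡ 2; 2^49 ≡ 54 (mod 71).
Combine by CRT: x ≡ 5 (mod 11), x ≡ 64 (mod 79), x ≡ 54 (mod 71) ⇒ x ≡ 54653 (mod 61699).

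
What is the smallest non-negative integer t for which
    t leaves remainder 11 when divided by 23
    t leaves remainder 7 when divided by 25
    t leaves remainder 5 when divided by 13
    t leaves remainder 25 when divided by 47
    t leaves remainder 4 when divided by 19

1637082

From t ≡ 11 (mod 23) write t = 11 + 23s. Substituting into t ≡ 7 (mod 25) gives 23s ≡ 21 (mod 25), and since 23⁻¹ ≡ 12 (mod 25), s ≡ 2. Hence t ≡ 11 + 23·2 = 57 (mod 575).
From t ≡ 57 (mod 575) write t = 57 + 575s. Substituting into t ≡ 5 (mod 13) gives 575s ≡ 0 (mod 13), and since 3⁻¹ ≡ 9 (mod 13), s ≡ 0. Hence t ≡ 57 + 575·0 = 57 (mod 7475).
From t ≡ 57 (mod 7475) write t = 57 + 7475s. Substituting into t ≡ 25 (mod 47) gives 7475s ≡ 15 (mod 47), and since 2⁻¹ ≡ 24 (mod 47), s ≡ 31. Hence t ≡ 57 + 7475·31 = 231782 (mod 351325).
From t ≡ 231782 (mod 351325) write t = 231782 + 351325s. Substituting into t ≡ 4 (mod 19) gives 351325s ≡ 3 (mod 19), and since 15⁻¹ ≡ 14 (mod 19), s ≡ 4. Hence t ≡ 231782 + 351325·4 = 1637082 (mod 6675175).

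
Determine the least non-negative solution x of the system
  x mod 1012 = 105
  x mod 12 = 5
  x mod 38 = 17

47669

gcd(1012, 12) = 4 and 4 | (5 − 105), so the pair is consistent; merging gives x ≡ 2129 (mod 3036), where 3036 = lcm(1012, 12).
gcd(3036, 38) = 2 and 2 | (17 − 2129), so the pair is consistent; merging gives x ≡ 47669 (mod 57684), where 57684 = lcm(3036, 38).
The solution is unique modulo lcm(1012, 12, 38) = 57684.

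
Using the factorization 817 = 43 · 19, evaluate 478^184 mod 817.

Mod 43: 478 ≡ 5; by Fermat, exponent reduces to 184 mod 42 = 16; 5^16 ≡ 40 (mod 43).
Mod 19: 478 ≡ 3; by Fermat, exponent reduces to 184 mod 18 = 4; 3^4 ≡ 5 (mod 19).
Combine by CRT: x ≡ 40 (mod 43), x ≡ 5 (mod 19) ⇒ x ≡ 556 (mod 817).

556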